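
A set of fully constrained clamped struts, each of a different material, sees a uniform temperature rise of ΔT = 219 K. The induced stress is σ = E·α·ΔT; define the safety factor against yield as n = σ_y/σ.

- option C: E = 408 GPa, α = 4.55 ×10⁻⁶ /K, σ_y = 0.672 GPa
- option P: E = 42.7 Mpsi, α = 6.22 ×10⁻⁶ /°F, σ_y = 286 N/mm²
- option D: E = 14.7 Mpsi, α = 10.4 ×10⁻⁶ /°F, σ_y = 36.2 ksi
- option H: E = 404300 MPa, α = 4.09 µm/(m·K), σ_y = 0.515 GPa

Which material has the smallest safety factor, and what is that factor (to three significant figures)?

option P, n = 0.396

Converting E to GPa, α to ×10⁻⁶/K, σ_y to MPa, then σ and n for each:
  option C: E = 408.0, α = 4.55, σ_y = 672.0 → σ = 407 MPa, n = 1.65
  option P: E = 294.4, α = 11.2, σ_y = 286.0 → σ = 722 MPa, n = 0.396
  option D: E = 101.4, α = 18.7, σ_y = 249.6 → σ = 416 MPa, n = 0.601
  option H: E = 404.3, α = 4.09, σ_y = 515.0 → σ = 362 MPa, n = 1.42
Smallest n: option P with n = 0.396.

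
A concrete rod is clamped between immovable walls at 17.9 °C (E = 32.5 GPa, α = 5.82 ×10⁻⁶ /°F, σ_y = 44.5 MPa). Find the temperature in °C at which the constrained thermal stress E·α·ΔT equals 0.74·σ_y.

α = 5.82×10⁻⁶/°F × 9/5 = 10.5×10⁻⁶/K.
E·α·ΔT = 32.93 MPa ⇒ ΔT = 32.93 / (32.50×10³ × 10.5×10⁻⁶) = 96.72 K.
T = 17.9 + 96.72 = 114.6 °C.

115 °C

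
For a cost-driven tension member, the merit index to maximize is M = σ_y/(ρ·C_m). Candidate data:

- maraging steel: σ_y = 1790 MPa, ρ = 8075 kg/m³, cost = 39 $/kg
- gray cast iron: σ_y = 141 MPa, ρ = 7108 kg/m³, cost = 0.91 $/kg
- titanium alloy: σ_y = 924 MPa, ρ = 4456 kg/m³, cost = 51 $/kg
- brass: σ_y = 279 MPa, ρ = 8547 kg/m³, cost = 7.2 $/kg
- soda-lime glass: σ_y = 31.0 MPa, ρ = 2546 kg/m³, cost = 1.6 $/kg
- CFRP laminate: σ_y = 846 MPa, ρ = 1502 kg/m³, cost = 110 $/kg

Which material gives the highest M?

Computing M directly (units already consistent):
  gray cast iron: M = 21.8 kN·m per $
  soda-lime glass: M = 7.61 kN·m per $
  maraging steel: M = 5.68 kN·m per $
  CFRP laminate: M = 5.12 kN·m per $
  brass: M = 4.53 kN·m per $
  titanium alloy: M = 4.07 kN·m per $
The maximum is for gray cast iron.

gray cast iron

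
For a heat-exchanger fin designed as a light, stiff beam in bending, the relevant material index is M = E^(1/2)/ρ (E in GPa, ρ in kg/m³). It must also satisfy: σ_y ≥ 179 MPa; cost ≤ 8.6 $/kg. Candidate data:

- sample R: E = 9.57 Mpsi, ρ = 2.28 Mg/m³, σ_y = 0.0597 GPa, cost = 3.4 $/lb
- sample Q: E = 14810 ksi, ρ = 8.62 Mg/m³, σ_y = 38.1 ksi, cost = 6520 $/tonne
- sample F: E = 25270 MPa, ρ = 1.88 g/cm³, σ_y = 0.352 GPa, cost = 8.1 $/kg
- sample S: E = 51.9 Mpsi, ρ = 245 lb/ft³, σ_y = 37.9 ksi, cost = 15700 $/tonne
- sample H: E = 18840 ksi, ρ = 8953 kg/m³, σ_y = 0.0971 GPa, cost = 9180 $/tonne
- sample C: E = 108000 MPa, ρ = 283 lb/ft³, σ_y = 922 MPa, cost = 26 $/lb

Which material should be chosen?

Screen on constraints: σ_y ≥ 179 MPa; cost ≤ 8.6 $/kg. Survivors: sample Q, sample F.
Convert each candidate to consistent units, then evaluate M:
  sample Q: E = 102.1 GPa, ρ = 8620 kg/m³
  sample F: E = 25.27 GPa, ρ = 1880 kg/m³
  sample F: M = 2.67×10⁻³
  sample Q: M = 1.17×10⁻³
The maximum is for sample F.

sample F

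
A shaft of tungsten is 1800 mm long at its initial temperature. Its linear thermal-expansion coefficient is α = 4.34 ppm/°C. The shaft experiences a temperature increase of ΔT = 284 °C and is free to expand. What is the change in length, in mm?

ΔL = α·L₀·ΔT = 4.34×10⁻⁶ × 1800 mm × 284.0 K = 2.22 mm.

2.22 mm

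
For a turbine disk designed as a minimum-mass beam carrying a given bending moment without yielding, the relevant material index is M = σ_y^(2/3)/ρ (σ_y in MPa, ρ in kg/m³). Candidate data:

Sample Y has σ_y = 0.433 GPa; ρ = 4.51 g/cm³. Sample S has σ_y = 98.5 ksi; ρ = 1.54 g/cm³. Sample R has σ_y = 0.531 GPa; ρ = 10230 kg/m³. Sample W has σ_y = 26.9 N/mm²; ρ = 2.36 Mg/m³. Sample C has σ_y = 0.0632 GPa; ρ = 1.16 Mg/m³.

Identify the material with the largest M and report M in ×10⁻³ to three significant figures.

sample S, M = 50.2×10⁻³

In SI units:
  sample Y: σ_y = 433.0 MPa, ρ = 4510 kg/m³
  sample S: σ_y = 679.1 MPa, ρ = 1540 kg/m³
  sample R: σ_y = 531.0 MPa, ρ = 10230 kg/m³
  sample W: σ_y = 26.90 MPa, ρ = 2360 kg/m³
  sample C: σ_y = 63.20 MPa, ρ = 1160 kg/m³
  sample S: M = 50.2×10⁻³
  sample C: M = 13.7×10⁻³
  sample Y: M = 12.7×10⁻³
  sample R: M = 6.41×10⁻³
  sample W: M = 3.80×10⁻³
The maximum is for sample S.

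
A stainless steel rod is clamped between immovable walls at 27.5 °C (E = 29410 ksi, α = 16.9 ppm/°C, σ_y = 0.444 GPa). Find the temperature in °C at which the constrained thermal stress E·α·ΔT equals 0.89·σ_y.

143 °C

E = 29410 ksi = 202.8 GPa.
σ_y = 0.444 GPa = 444.0 MPa.
E·α·ΔT = 395.2 MPa ⇒ ΔT = 395.2 / (202.8×10³ × 16.9×10⁻⁶) = 115.3 K.
T = 27.5 + 115.3 = 142.8 °C.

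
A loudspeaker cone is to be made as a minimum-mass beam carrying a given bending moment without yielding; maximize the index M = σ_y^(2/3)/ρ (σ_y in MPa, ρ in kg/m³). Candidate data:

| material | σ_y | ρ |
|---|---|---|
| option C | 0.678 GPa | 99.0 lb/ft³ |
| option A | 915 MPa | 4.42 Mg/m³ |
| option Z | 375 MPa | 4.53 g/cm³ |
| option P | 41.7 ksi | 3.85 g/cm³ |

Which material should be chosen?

option C

Normalizing units and computing the index:
  option C: σ_y = 678.0 MPa, ρ = 1586 kg/m³
  option A: σ_y = 915.0 MPa, ρ = 4420 kg/m³
  option Z: σ_y = 375.0 MPa, ρ = 4530 kg/m³
  option P: σ_y = 287.5 MPa, ρ = 3850 kg/m³
  option C: M = 48.7×10⁻³
  option A: M = 21.3×10⁻³
  option Z: M = 11.5×10⁻³
  option P: M = 11.3×10⁻³
Option C has the largest M.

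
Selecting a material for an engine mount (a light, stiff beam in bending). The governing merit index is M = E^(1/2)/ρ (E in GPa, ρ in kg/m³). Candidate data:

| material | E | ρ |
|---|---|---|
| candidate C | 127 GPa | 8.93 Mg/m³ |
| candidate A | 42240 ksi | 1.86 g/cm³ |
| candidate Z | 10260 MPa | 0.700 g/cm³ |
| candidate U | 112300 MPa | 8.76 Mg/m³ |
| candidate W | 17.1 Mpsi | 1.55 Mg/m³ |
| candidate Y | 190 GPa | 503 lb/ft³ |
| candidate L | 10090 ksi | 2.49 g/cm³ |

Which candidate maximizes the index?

Putting every candidate on a common basis:
  candidate C: E = 127.0 GPa, ρ = 8930 kg/m³
  candidate A: E = 291.2 GPa, ρ = 1860 kg/m³
  candidate Z: E = 10.26 GPa, ρ = 700.0 kg/m³
  candidate U: E = 112.3 GPa, ρ = 8760 kg/m³
  candidate W: E = 117.9 GPa, ρ = 1550 kg/m³
  candidate Y: E = 190.0 GPa, ρ = 8057 kg/m³
  candidate L: E = 69.57 GPa, ρ = 2490 kg/m³
  candidate A: M = 9.18×10⁻³
  candidate W: M = 7.01×10⁻³
  candidate Z: M = 4.58×10⁻³
  candidate L: M = 3.35×10⁻³
  candidate Y: M = 1.71×10⁻³
  candidate C: M = 1.26×10⁻³
  candidate U: M = 1.21×10⁻³
Candidate A has the largest M.

candidate A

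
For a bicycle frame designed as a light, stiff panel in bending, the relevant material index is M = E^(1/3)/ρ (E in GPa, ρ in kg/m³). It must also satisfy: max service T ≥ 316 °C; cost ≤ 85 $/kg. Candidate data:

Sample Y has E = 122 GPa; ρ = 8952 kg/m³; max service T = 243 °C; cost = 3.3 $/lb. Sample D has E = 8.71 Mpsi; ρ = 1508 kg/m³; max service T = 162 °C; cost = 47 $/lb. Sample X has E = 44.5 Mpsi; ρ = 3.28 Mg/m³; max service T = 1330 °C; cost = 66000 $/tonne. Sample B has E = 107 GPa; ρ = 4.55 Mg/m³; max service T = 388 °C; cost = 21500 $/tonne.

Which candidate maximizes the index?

Screen on constraints: max service T ≥ 316 °C; cost ≤ 85 $/kg. Survivors: sample X, sample B.
Convert each candidate to consistent units, then evaluate M:
  sample X: E = 306.8 GPa, ρ = 3280 kg/m³
  sample B: E = 107.0 GPa, ρ = 4550 kg/m³
  sample X: M = 2.06×10⁻³
  sample B: M = 1.04×10⁻³
The maximum is for sample X.

sample X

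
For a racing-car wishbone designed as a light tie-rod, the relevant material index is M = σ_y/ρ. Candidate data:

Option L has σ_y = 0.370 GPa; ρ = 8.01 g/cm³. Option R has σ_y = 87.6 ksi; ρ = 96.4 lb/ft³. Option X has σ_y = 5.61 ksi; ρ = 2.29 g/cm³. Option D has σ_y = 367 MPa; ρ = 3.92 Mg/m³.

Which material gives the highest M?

After converting to SI:
  option L: σ_y = 370.0 MPa, ρ = 8010 kg/m³
  option R: σ_y = 604.0 MPa, ρ = 1544 kg/m³
  option X: σ_y = 38.68 MPa, ρ = 2290 kg/m³
  option D: σ_y = 367.0 MPa, ρ = 3920 kg/m³
  option R: M = 391 kN·m/kg
  option D: M = 93.6 kN·m/kg
  option L: M = 46.2 kN·m/kg
  option X: M = 16.9 kN·m/kg
Highest index: option R.

option R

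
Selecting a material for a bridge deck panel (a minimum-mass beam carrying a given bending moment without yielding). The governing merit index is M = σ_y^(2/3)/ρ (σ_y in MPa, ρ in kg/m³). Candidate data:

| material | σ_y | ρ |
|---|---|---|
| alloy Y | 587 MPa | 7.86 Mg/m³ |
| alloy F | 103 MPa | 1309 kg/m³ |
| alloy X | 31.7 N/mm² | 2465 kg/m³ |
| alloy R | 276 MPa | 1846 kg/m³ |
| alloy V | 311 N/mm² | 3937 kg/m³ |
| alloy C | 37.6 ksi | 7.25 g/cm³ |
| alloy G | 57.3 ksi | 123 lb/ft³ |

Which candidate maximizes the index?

alloy G

In SI units:
  alloy Y: σ_y = 587.0 MPa, ρ = 7860 kg/m³
  alloy F: σ_y = 103.0 MPa, ρ = 1309 kg/m³
  alloy X: σ_y = 31.70 MPa, ρ = 2465 kg/m³
  alloy R: σ_y = 276.0 MPa, ρ = 1846 kg/m³
  alloy V: σ_y = 311.0 MPa, ρ = 3937 kg/m³
  alloy C: σ_y = 259.2 MPa, ρ = 7250 kg/m³
  alloy G: σ_y = 395.1 MPa, ρ = 1970 kg/m³
  alloy G: M = 27.3×10⁻³
  alloy R: M = 23.0×10⁻³
  alloy F: M = 16.8×10⁻³
  alloy V: M = 11.7×10⁻³
  alloy Y: M = 8.92×10⁻³
  alloy C: M = 5.61×10⁻³
  alloy X: M = 4.06×10⁻³
Alloy G ranks first.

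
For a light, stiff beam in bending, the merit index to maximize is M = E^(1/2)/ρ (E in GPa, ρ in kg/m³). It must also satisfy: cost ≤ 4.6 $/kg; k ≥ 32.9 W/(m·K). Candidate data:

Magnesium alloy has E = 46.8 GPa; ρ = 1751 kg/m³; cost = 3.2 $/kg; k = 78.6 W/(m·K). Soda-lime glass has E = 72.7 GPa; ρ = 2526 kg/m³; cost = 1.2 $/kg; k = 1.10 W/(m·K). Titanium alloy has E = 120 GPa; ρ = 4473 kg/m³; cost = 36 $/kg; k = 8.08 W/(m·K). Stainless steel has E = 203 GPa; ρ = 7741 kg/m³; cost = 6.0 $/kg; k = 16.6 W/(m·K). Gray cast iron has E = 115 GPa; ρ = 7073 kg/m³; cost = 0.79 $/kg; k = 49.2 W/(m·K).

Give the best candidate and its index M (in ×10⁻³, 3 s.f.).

magnesium alloy, M = 3.91×10⁻³

Screen on constraints: cost ≤ 4.6 $/kg; k ≥ 32.9 W/(m·K). Survivors: magnesium alloy, gray cast iron.
Per-candidate index values:
  magnesium alloy: M = 3.91×10⁻³
  gray cast iron: M = 1.52×10⁻³
Highest index: magnesium alloy.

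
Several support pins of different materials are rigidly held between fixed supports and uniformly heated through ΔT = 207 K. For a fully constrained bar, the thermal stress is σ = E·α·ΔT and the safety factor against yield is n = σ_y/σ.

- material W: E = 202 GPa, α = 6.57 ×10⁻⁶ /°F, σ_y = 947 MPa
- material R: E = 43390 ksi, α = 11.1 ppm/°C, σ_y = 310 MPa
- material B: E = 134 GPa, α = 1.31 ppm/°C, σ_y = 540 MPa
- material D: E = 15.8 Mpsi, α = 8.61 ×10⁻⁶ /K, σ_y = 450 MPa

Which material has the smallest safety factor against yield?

Per material, after unit conversion:
  material W: E = 202.0, α = 11.8, σ_y = 947.0 → σ = 494 MPa, n = 1.92
  material R: E = 299.2, α = 11.1, σ_y = 310.0 → σ = 687 MPa, n = 0.451
  material B: E = 134.0, α = 1.31, σ_y = 540.0 → σ = 36.3 MPa, n = 14.9
  material D: E = 108.9, α = 8.61, σ_y = 450.0 → σ = 194 MPa, n = 2.32
Material R has the lowest safety factor, n = 0.451.

material R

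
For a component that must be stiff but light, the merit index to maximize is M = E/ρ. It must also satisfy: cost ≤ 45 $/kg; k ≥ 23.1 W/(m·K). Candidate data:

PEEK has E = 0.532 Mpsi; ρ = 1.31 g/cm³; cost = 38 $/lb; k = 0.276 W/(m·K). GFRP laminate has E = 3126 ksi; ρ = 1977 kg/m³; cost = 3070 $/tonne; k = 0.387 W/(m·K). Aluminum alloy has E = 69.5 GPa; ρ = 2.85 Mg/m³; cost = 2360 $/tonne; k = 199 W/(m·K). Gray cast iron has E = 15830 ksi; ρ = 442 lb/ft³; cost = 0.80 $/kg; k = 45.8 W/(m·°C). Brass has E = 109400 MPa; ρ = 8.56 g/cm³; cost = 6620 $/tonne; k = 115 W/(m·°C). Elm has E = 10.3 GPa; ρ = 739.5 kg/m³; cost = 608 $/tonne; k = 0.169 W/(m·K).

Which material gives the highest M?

Screen on constraints: cost ≤ 45 $/kg; k ≥ 23.1 W/(m·K). Survivors: aluminum alloy, gray cast iron, brass.
Normalizing units and computing the index:
  aluminum alloy: E = 69.50 GPa, ρ = 2850 kg/m³
  gray cast iron: E = 109.1 GPa, ρ = 7080 kg/m³
  brass: E = 109.4 GPa, ρ = 8560 kg/m³
  aluminum alloy: M = 24.4 MN·m/kg
  gray cast iron: M = 15.4 MN·m/kg
  brass: M = 12.8 MN·m/kg
The maximum is for aluminum alloy.

aluminum alloy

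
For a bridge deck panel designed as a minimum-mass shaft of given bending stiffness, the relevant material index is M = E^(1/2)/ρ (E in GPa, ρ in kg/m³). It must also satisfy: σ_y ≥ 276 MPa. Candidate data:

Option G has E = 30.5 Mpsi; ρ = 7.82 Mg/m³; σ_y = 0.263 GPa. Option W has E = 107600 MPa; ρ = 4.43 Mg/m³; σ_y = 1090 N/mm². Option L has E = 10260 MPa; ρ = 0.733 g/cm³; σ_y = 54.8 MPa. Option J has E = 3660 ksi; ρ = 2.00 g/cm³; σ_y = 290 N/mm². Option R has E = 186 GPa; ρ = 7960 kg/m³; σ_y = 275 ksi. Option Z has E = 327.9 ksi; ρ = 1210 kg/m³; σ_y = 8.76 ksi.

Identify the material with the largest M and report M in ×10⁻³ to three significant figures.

Screen on constraints: σ_y ≥ 276 MPa. Survivors: option W, option J, option R.
After converting to SI:
  option W: E = 107.6 GPa, ρ = 4430 kg/m³
  option J: E = 25.23 GPa, ρ = 2000 kg/m³
  option R: E = 186.0 GPa, ρ = 7960 kg/m³
  option J: M = 2.51×10⁻³
  option W: M = 2.34×10⁻³
  option R: M = 1.71×10⁻³
Option J has the largest M.

option J, M = 2.51×10⁻³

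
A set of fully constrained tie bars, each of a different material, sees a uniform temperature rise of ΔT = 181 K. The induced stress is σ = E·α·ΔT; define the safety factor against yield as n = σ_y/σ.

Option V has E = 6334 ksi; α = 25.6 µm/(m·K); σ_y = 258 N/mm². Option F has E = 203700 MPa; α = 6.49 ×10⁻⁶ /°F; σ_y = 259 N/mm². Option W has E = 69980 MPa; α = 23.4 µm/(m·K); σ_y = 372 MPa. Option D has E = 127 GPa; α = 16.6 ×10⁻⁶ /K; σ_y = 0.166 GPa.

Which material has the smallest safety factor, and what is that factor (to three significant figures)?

option D, n = 0.435

In consistent units (E in GPa, α in ×10⁻⁶/K, σ_y in MPa):
  option V: E = 43.67, α = 25.6, σ_y = 258.0 → σ = 202 MPa, n = 1.27
  option F: E = 203.7, α = 11.7, σ_y = 259.0 → σ = 431 MPa, n = 0.601
  option W: E = 69.98, α = 23.4, σ_y = 372.0 → σ = 296 MPa, n = 1.26
  option D: E = 127.0, α = 16.6, σ_y = 166.0 → σ = 382 MPa, n = 0.435
The minimum is option D at n = 0.435.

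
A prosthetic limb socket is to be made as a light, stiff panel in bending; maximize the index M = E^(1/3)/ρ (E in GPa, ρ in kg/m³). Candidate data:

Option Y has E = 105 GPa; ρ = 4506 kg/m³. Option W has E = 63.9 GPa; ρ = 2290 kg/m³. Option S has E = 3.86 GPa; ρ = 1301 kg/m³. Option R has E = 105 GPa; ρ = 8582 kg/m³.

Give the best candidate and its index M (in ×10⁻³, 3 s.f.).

Evaluate M for each candidate:
  option W: M = 1.75×10⁻³
  option S: M = 1.21×10⁻³
  option Y: M = 1.05×10⁻³
  option R: M = 0.550×10⁻³
Highest index: option W.

option W, M = 1.75×10⁻³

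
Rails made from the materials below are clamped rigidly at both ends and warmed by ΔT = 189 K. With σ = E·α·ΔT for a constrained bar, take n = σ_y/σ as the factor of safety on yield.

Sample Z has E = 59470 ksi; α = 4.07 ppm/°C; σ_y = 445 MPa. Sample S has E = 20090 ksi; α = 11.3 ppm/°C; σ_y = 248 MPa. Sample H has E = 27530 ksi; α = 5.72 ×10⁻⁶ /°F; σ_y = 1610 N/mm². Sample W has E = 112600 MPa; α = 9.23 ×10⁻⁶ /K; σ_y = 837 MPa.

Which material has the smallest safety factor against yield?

sample S

In consistent units (E in GPa, α in ×10⁻⁶/K, σ_y in MPa):
  sample Z: E = 410.0, α = 4.07, σ_y = 445.0 → σ = 315 MPa, n = 1.41
  sample S: E = 138.5, α = 11.3, σ_y = 248.0 → σ = 296 MPa, n = 0.838
  sample H: E = 189.8, α = 10.3, σ_y = 1610 → σ = 369 MPa, n = 4.36
  sample W: E = 112.6, α = 9.23, σ_y = 837.0 → σ = 196 MPa, n = 4.26
Sample S has the lowest safety factor, n = 0.838.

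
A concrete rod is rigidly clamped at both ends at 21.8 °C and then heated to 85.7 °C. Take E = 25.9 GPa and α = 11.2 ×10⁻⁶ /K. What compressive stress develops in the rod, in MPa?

18.5 MPa

ΔT = 63.90 K. Constrained thermal stress σ = E·α·ΔT = 25.90×10³ MPa × 11.2×10⁻⁶ × 63.90 = 18.5 MPa (compressive).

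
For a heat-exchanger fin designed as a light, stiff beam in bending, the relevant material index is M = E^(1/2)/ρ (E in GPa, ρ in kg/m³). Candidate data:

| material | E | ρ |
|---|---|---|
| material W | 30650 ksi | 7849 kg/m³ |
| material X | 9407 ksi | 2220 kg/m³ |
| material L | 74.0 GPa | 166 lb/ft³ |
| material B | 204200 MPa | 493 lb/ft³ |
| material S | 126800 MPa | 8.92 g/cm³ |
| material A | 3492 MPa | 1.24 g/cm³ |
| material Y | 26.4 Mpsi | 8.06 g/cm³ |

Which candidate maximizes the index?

Putting every candidate on a common basis:
  material W: E = 211.3 GPa, ρ = 7849 kg/m³
  material X: E = 64.86 GPa, ρ = 2220 kg/m³
  material L: E = 74.00 GPa, ρ = 2659 kg/m³
  material B: E = 204.2 GPa, ρ = 7897 kg/m³
  material S: E = 126.8 GPa, ρ = 8920 kg/m³
  material A: E = 3.492 GPa, ρ = 1240 kg/m³
  material Y: E = 182.0 GPa, ρ = 8060 kg/m³
  material X: M = 3.63×10⁻³
  material L: M = 3.24×10⁻³
  material W: M = 1.85×10⁻³
  material B: M = 1.81×10⁻³
  material Y: M = 1.67×10⁻³
  material A: M = 1.51×10⁻³
  material S: M = 1.26×10⁻³
Highest index: material X.

material X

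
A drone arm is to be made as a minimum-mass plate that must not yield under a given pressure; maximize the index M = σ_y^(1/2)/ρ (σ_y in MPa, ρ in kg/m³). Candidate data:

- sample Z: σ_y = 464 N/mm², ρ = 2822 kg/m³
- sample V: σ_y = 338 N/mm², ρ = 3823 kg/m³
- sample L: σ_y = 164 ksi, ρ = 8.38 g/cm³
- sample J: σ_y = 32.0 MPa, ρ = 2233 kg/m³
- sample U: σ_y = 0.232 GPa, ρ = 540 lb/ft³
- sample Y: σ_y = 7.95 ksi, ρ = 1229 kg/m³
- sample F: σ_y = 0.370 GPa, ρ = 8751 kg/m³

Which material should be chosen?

sample Z

In SI units:
  sample Z: σ_y = 464.0 MPa, ρ = 2822 kg/m³
  sample V: σ_y = 338.0 MPa, ρ = 3823 kg/m³
  sample L: σ_y = 1131 MPa, ρ = 8380 kg/m³
  sample J: σ_y = 32.00 MPa, ρ = 2233 kg/m³
  sample U: σ_y = 232.0 MPa, ρ = 8650 kg/m³
  sample Y: σ_y = 54.81 MPa, ρ = 1229 kg/m³
  sample F: σ_y = 370.0 MPa, ρ = 8751 kg/m³
  sample Z: M = 7.63×10⁻³
  sample Y: M = 6.02×10⁻³
  sample V: M = 4.81×10⁻³
  sample L: M = 4.01×10⁻³
  sample J: M = 2.53×10⁻³
  sample F: M = 2.20×10⁻³
  sample U: M = 1.76×10⁻³
Sample Z ranks first.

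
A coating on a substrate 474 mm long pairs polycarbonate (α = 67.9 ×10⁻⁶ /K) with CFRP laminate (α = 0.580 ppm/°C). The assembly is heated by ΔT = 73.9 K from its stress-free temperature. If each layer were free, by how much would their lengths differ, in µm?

2360 µm

Δα = |67.9 − 0.580|×10⁻⁶/K = 67.3×10⁻⁶/K.
ΔL_mismatch = Δα·L·ΔT = 67.3×10⁻⁶ × 474.0 mm × 73.9 K = 2360 µm.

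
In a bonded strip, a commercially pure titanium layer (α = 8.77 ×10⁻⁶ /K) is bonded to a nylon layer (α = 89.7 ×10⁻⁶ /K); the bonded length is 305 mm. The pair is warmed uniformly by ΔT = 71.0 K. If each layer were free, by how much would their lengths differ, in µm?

Δα = |8.77 − 89.7|×10⁻⁶/K = 80.9×10⁻⁶/K.
ΔL_mismatch = Δα·L·ΔT = 80.9×10⁻⁶ × 305.0 mm × 71.0 K = 1750 µm.

1750 µm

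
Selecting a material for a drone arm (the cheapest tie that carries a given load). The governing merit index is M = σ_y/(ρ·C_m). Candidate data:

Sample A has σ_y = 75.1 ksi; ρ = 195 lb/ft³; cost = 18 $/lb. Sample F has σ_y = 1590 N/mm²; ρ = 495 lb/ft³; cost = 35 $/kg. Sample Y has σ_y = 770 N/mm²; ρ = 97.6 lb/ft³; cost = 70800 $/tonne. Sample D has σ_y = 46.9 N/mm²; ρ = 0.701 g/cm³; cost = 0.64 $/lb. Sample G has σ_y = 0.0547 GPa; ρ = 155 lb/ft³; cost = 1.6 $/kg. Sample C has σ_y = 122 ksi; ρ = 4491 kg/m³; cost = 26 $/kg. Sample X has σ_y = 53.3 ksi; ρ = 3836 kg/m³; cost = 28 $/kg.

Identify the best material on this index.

sample D

Putting every candidate on a common basis:
  sample A: σ_y = 517.8 MPa, ρ = 3124 kg/m³, cost = 39.68 $/kg
  sample F: σ_y = 1590 MPa, ρ = 7929 kg/m³, cost = 35.00 $/kg
  sample Y: σ_y = 770.0 MPa, ρ = 1563 kg/m³, cost = 70.80 $/kg
  sample D: σ_y = 46.90 MPa, ρ = 701.0 kg/m³, cost = 1.411 $/kg
  sample G: σ_y = 54.70 MPa, ρ = 2483 kg/m³, cost = 1.600 $/kg
  sample C: σ_y = 841.2 MPa, ρ = 4491 kg/m³, cost = 26.00 $/kg
  sample X: σ_y = 367.5 MPa, ρ = 3836 kg/m³, cost = 28.00 $/kg
  sample D: M = 47.4 kN·m per $
  sample G: M = 13.8 kN·m per $
  sample C: M = 7.20 kN·m per $
  sample Y: M = 6.96 kN·m per $
  sample F: M = 5.73 kN·m per $
  sample A: M = 4.18 kN·m per $
  sample X: M = 3.42 kN·m per $
Sample D ranks first.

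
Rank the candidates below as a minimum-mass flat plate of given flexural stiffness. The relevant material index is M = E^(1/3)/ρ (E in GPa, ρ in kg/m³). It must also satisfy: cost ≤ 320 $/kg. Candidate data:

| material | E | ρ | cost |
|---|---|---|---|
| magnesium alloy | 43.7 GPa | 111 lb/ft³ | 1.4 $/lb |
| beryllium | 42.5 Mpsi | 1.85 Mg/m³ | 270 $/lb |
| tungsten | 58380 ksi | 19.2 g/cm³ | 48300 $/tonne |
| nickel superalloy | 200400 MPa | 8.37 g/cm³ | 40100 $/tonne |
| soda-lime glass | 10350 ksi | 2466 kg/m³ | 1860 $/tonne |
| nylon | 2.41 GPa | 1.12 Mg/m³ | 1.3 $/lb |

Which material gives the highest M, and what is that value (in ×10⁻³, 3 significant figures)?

Screen on constraints: cost ≤ 320 $/kg. Survivors: magnesium alloy, tungsten, nickel superalloy, soda-lime glass, nylon.
Putting every candidate on a common basis:
  magnesium alloy: E = 43.70 GPa, ρ = 1778 kg/m³
  tungsten: E = 402.5 GPa, ρ = 19200 kg/m³
  nickel superalloy: E = 200.4 GPa, ρ = 8370 kg/m³
  soda-lime glass: E = 71.36 GPa, ρ = 2466 kg/m³
  nylon: E = 2.410 GPa, ρ = 1120 kg/m³
  magnesium alloy: M = 1.98×10⁻³
  soda-lime glass: M = 1.68×10⁻³
  nylon: M = 1.20×10⁻³
  nickel superalloy: M = 0.699×10⁻³
  tungsten: M = 0.385×10⁻³
Magnesium alloy ranks first.

magnesium alloy, M = 1.98×10⁻³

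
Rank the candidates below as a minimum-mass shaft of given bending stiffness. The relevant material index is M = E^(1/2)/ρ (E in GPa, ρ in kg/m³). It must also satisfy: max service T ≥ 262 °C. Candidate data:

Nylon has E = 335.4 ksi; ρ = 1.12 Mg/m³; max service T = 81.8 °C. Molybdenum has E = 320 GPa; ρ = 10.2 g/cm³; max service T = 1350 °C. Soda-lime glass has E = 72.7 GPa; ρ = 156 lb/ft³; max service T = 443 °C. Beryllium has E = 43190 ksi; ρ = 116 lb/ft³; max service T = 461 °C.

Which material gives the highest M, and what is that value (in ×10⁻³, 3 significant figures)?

Screen on constraints: max service T ≥ 262 °C. Survivors: molybdenum, soda-lime glass, beryllium.
Normalizing units and computing the index:
  molybdenum: E = 320.0 GPa, ρ = 10200 kg/m³
  soda-lime glass: E = 72.70 GPa, ρ = 2499 kg/m³
  beryllium: E = 297.8 GPa, ρ = 1858 kg/m³
  beryllium: M = 9.29×10⁻³
  soda-lime glass: M = 3.41×10⁻³
  molybdenum: M = 1.75×10⁻³
The maximum is for beryllium.

beryllium, M = 9.29×10⁻³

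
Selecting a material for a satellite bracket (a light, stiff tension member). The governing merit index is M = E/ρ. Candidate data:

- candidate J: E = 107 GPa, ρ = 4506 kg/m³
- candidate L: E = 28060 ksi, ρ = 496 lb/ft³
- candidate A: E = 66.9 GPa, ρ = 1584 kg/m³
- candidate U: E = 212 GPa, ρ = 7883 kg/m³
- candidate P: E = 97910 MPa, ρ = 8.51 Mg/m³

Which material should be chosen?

Convert each candidate to consistent units, then evaluate M:
  candidate J: E = 107.0 GPa, ρ = 4506 kg/m³
  candidate L: E = 193.5 GPa, ρ = 7945 kg/m³
  candidate A: E = 66.90 GPa, ρ = 1584 kg/m³
  candidate U: E = 212.0 GPa, ρ = 7883 kg/m³
  candidate P: E = 97.91 GPa, ρ = 8510 kg/m³
  candidate A: M = 42.2 MN·m/kg
  candidate U: M = 26.9 MN·m/kg
  candidate L: M = 24.4 MN·m/kg
  candidate J: M = 23.7 MN·m/kg
  candidate P: M = 11.5 MN·m/kg
Highest index: candidate A.

candidate A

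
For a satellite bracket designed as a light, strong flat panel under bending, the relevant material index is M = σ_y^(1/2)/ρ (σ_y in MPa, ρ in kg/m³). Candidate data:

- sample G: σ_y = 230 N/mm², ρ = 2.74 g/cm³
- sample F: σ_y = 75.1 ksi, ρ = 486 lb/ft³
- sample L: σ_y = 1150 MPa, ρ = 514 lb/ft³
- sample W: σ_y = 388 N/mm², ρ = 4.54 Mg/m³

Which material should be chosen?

sample G

After converting to SI:
  sample G: σ_y = 230.0 MPa, ρ = 2740 kg/m³
  sample F: σ_y = 517.8 MPa, ρ = 7785 kg/m³
  sample L: σ_y = 1150 MPa, ρ = 8233 kg/m³
  sample W: σ_y = 388.0 MPa, ρ = 4540 kg/m³
  sample G: M = 5.53×10⁻³
  sample W: M = 4.34×10⁻³
  sample L: M = 4.12×10⁻³
  sample F: M = 2.92×10⁻³
Highest index: sample G.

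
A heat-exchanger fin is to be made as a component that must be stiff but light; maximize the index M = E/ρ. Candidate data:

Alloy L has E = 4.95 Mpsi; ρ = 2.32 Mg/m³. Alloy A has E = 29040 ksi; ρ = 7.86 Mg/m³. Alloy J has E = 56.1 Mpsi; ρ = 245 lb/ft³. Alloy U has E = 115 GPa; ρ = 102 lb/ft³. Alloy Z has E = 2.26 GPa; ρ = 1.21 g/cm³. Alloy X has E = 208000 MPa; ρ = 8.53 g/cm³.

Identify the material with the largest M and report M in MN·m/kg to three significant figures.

Putting every candidate on a common basis:
  alloy L: E = 34.13 GPa, ρ = 2320 kg/m³
  alloy A: E = 200.2 GPa, ρ = 7860 kg/m³
  alloy J: E = 386.8 GPa, ρ = 3925 kg/m³
  alloy U: E = 115.0 GPa, ρ = 1634 kg/m³
  alloy Z: E = 2.260 GPa, ρ = 1210 kg/m³
  alloy X: E = 208.0 GPa, ρ = 8530 kg/m³
  alloy J: M = 98.6 MN·m/kg
  alloy U: M = 70.4 MN·m/kg
  alloy A: M = 25.5 MN·m/kg
  alloy X: M = 24.4 MN·m/kg
  alloy L: M = 14.7 MN·m/kg
  alloy Z: M = 1.87 MN·m/kg
Alloy J has the largest M.

alloy J, M = 98.6 MN·m/kg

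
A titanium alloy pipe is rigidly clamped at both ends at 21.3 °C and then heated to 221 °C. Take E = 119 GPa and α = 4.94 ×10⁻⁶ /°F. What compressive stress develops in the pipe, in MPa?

211 MPa

α = 4.94×10⁻⁶/°F × 9/5 = 8.89×10⁻⁶/K.
ΔT = 199.7 K. Constrained thermal stress σ = E·α·ΔT = 119.0×10³ MPa × 8.89×10⁻⁶ × 199.7 = 211 MPa (compressive).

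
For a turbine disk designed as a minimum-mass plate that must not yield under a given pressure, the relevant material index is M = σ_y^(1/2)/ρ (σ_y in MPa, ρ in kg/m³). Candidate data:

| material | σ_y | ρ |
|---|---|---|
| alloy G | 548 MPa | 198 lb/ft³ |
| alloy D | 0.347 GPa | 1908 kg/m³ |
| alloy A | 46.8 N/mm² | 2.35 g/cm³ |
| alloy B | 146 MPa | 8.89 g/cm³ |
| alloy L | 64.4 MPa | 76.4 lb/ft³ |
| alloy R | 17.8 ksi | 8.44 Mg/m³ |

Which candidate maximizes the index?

alloy D

Convert each candidate to consistent units, then evaluate M:
  alloy G: σ_y = 548.0 MPa, ρ = 3172 kg/m³
  alloy D: σ_y = 347.0 MPa, ρ = 1908 kg/m³
  alloy A: σ_y = 46.80 MPa, ρ = 2350 kg/m³
  alloy B: σ_y = 146.0 MPa, ρ = 8890 kg/m³
  alloy L: σ_y = 64.40 MPa, ρ = 1224 kg/m³
  alloy R: σ_y = 122.7 MPa, ρ = 8440 kg/m³
  alloy D: M = 9.76×10⁻³
  alloy G: M = 7.38×10⁻³
  alloy L: M = 6.56×10⁻³
  alloy A: M = 2.91×10⁻³
  alloy B: M = 1.36×10⁻³
  alloy R: M = 1.31×10⁻³
Highest index: alloy D.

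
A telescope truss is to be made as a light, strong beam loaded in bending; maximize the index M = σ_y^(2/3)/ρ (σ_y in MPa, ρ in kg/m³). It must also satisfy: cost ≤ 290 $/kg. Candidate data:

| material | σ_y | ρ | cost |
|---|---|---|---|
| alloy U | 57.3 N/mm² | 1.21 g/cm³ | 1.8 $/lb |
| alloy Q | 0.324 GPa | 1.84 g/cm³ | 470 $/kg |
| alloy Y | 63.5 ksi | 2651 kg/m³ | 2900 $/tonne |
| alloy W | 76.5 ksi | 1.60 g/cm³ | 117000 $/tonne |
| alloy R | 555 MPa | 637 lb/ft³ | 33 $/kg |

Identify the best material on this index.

alloy W

Screen on constraints: cost ≤ 290 $/kg. Survivors: alloy U, alloy Y, alloy W, alloy R.
Putting every candidate on a common basis:
  alloy U: σ_y = 57.30 MPa, ρ = 1210 kg/m³
  alloy Y: σ_y = 437.8 MPa, ρ = 2651 kg/m³
  alloy W: σ_y = 527.4 MPa, ρ = 1600 kg/m³
  alloy R: σ_y = 555.0 MPa, ρ = 10200 kg/m³
  alloy W: M = 40.8×10⁻³
  alloy Y: M = 21.7×10⁻³
  alloy U: M = 12.3×10⁻³
  alloy R: M = 6.62×10⁻³
Highest index: alloy W.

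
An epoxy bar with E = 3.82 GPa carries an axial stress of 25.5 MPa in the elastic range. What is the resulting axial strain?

ε = σ/E = 25.5 / 3820 = 6.68×10⁻³.

6.68×10⁻³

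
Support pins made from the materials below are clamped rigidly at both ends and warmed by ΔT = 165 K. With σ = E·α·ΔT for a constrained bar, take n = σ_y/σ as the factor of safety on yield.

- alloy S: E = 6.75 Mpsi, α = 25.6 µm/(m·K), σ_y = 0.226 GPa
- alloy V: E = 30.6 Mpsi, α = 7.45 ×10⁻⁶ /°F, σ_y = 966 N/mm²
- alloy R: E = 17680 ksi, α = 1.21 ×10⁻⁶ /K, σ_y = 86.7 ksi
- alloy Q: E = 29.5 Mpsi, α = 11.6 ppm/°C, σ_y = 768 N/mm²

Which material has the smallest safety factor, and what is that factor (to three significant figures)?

alloy S, n = 1.15

Converting E to GPa, α to ×10⁻⁶/K, σ_y to MPa, then σ and n for each:
  alloy S: E = 46.54, α = 25.6, σ_y = 226.0 → σ = 197 MPa, n = 1.15
  alloy V: E = 211.0, α = 13.4, σ_y = 966.0 → σ = 467 MPa, n = 2.07
  alloy R: E = 121.9, α = 1.21, σ_y = 597.8 → σ = 24.3 MPa, n = 24.6
  alloy Q: E = 203.4, α = 11.6, σ_y = 768.0 → σ = 389 MPa, n = 1.97
Alloy S has the lowest safety factor, n = 1.15.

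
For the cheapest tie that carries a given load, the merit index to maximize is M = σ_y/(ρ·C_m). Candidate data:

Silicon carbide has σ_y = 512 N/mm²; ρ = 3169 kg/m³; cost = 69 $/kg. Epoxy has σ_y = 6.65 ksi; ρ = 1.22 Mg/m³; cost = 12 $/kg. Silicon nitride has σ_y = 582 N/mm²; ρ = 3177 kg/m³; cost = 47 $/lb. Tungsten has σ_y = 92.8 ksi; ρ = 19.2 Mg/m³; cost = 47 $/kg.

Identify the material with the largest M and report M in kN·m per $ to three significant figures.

Normalizing units and computing the index:
  silicon carbide: σ_y = 512.0 MPa, ρ = 3169 kg/m³, cost = 69.00 $/kg
  epoxy: σ_y = 45.85 MPa, ρ = 1220 kg/m³, cost = 12.00 $/kg
  silicon nitride: σ_y = 582.0 MPa, ρ = 3177 kg/m³, cost = 103.6 $/kg
  tungsten: σ_y = 639.8 MPa, ρ = 19200 kg/m³, cost = 47.00 $/kg
  epoxy: M = 3.13 kN·m per $
  silicon carbide: M = 2.34 kN·m per $
  silicon nitride: M = 1.77 kN·m per $
  tungsten: M = 0.709 kN·m per $
The maximum is for epoxy.

epoxy, M = 3.13 kN·m per $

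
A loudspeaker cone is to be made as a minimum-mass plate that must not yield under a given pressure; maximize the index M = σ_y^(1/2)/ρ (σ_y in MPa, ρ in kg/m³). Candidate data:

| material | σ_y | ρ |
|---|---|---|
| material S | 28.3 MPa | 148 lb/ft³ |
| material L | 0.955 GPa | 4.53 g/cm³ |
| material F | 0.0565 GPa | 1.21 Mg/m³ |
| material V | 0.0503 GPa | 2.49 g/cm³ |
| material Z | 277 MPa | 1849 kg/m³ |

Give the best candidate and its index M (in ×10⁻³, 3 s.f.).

After converting to SI:
  material S: σ_y = 28.30 MPa, ρ = 2371 kg/m³
  material L: σ_y = 955.0 MPa, ρ = 4530 kg/m³
  material F: σ_y = 56.50 MPa, ρ = 1210 kg/m³
  material V: σ_y = 50.30 MPa, ρ = 2490 kg/m³
  material Z: σ_y = 277.0 MPa, ρ = 1849 kg/m³
  material Z: M = 9.00×10⁻³
  material L: M = 6.82×10⁻³
  material F: M = 6.21×10⁻³
  material V: M = 2.85×10⁻³
  material S: M = 2.24×10⁻³
The maximum is for material Z.

material Z, M = 9.00×10⁻³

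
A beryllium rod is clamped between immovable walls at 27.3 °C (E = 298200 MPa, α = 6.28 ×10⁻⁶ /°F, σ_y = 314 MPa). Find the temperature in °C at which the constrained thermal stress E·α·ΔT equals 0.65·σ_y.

E = 298200 MPa = 298.2 GPa.
α = 6.28×10⁻⁶/°F × 9/5 = 11.3×10⁻⁶/K.
E·α·ΔT = 204.1 MPa ⇒ ΔT = 204.1 / (298.2×10³ × 11.3×10⁻⁶) = 60.55 K.
T = 27.3 + 60.55 = 87.85 °C.

87.8 °C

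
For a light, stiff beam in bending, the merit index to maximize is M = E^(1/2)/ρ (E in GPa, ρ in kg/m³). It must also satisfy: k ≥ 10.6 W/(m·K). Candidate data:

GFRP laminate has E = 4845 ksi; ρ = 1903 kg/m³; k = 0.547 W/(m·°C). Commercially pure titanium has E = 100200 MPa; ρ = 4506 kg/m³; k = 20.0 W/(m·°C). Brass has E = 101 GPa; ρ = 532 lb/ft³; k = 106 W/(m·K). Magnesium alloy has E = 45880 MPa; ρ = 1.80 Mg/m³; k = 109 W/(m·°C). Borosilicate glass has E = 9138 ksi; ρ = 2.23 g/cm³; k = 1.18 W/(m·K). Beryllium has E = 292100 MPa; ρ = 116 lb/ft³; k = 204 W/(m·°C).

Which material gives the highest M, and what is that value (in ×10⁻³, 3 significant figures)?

beryllium, M = 9.20×10⁻³

Screen on constraints: k ≥ 10.6 W/(m·K). Survivors: commercially pure titanium, brass, magnesium alloy, beryllium.
Normalizing units and computing the index:
  commercially pure titanium: E = 100.2 GPa, ρ = 4506 kg/m³
  brass: E = 101.0 GPa, ρ = 8522 kg/m³
  magnesium alloy: E = 45.88 GPa, ρ = 1800 kg/m³
  beryllium: E = 292.1 GPa, ρ = 1858 kg/m³
  beryllium: M = 9.20×10⁻³
  magnesium alloy: M = 3.76×10⁻³
  commercially pure titanium: M = 2.22×10⁻³
  brass: M = 1.18×10⁻³
The maximum is for beryllium.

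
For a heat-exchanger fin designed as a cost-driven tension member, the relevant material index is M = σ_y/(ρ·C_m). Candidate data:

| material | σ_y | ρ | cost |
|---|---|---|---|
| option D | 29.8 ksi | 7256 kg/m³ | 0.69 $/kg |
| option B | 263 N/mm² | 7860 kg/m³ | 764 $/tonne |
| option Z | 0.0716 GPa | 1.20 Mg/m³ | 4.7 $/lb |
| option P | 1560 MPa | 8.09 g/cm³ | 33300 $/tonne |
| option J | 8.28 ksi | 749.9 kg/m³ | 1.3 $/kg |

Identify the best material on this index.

Convert each candidate to consistent units, then evaluate M:
  option D: σ_y = 205.5 MPa, ρ = 7256 kg/m³, cost = 0.6900 $/kg
  option B: σ_y = 263.0 MPa, ρ = 7860 kg/m³, cost = 0.7640 $/kg
  option Z: σ_y = 71.60 MPa, ρ = 1200 kg/m³, cost = 10.36 $/kg
  option P: σ_y = 1560 MPa, ρ = 8090 kg/m³, cost = 33.30 $/kg
  option J: σ_y = 57.09 MPa, ρ = 749.9 kg/m³, cost = 1.300 $/kg
  option J: M = 58.6 kN·m per $
  option B: M = 43.8 kN·m per $
  option D: M = 41.0 kN·m per $
  option P: M = 5.79 kN·m per $
  option Z: M = 5.76 kN·m per $
The maximum is for option J.

option J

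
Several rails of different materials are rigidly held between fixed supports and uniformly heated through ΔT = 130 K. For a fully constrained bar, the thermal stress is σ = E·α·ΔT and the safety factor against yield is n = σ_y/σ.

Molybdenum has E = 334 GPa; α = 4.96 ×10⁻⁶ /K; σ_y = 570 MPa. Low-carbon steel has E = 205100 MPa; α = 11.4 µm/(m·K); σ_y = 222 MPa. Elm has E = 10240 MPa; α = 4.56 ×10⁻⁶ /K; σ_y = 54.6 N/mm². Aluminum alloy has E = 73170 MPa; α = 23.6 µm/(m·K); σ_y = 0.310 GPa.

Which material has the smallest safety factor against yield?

low-carbon steel

In consistent units (E in GPa, α in ×10⁻⁶/K, σ_y in MPa):
  molybdenum: E = 334.0, α = 4.96, σ_y = 570.0 → σ = 215 MPa, n = 2.65
  low-carbon steel: E = 205.1, α = 11.4, σ_y = 222.0 → σ = 304 MPa, n = 0.730
  elm: E = 10.24, α = 4.56, σ_y = 54.60 → σ = 6.07 MPa, n = 8.99
  aluminum alloy: E = 73.17, α = 23.6, σ_y = 310.0 → σ = 224 MPa, n = 1.38
The minimum is low-carbon steel at n = 0.730.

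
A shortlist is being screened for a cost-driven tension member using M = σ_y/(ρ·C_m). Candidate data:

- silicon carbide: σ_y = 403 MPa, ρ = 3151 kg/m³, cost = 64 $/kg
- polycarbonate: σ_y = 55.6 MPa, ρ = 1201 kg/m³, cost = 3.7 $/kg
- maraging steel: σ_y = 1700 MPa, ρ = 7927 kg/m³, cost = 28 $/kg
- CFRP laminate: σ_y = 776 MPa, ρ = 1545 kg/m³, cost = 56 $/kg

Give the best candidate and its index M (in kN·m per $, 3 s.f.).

polycarbonate, M = 12.5 kN·m per $

Per-candidate index values:
  polycarbonate: M = 12.5 kN·m per $
  CFRP laminate: M = 8.97 kN·m per $
  maraging steel: M = 7.66 kN·m per $
  silicon carbide: M = 2.00 kN·m per $
Highest index: polycarbonate.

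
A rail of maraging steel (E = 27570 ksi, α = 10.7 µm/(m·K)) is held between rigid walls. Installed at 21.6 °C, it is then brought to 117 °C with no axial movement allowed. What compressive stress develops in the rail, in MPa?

194 MPa

E = 27570 ksi = 190.1 GPa.
ΔT = 95.40 K. Constrained thermal stress σ = E·α·ΔT = 190.1×10³ MPa × 10.7×10⁻⁶ × 95.40 = 194 MPa (compressive).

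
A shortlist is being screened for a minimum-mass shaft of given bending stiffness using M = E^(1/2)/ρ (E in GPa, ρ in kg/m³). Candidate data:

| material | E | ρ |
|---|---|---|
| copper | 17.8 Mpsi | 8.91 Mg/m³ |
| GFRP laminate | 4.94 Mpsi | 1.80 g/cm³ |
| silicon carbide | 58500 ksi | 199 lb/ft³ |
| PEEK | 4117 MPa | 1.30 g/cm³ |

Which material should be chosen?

silicon carbide

Normalizing units and computing the index:
  copper: E = 122.7 GPa, ρ = 8910 kg/m³
  GFRP laminate: E = 34.06 GPa, ρ = 1800 kg/m³
  silicon carbide: E = 403.3 GPa, ρ = 3188 kg/m³
  PEEK: E = 4.117 GPa, ρ = 1300 kg/m³
  silicon carbide: M = 6.30×10⁻³
  GFRP laminate: M = 3.24×10⁻³
  PEEK: M = 1.56×10⁻³
  copper: M = 1.24×10⁻³
Silicon carbide has the largest M.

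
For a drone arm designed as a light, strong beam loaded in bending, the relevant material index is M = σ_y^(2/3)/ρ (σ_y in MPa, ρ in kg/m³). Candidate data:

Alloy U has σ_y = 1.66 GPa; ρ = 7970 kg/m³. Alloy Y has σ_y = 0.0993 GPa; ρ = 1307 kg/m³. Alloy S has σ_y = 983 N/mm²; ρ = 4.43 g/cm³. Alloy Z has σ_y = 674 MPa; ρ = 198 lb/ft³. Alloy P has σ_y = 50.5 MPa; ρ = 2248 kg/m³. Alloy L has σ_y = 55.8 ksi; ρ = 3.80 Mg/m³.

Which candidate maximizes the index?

Convert each candidate to consistent units, then evaluate M:
  alloy U: σ_y = 1660 MPa, ρ = 7970 kg/m³
  alloy Y: σ_y = 99.30 MPa, ρ = 1307 kg/m³
  alloy S: σ_y = 983.0 MPa, ρ = 4430 kg/m³
  alloy Z: σ_y = 674.0 MPa, ρ = 3172 kg/m³
  alloy P: σ_y = 50.50 MPa, ρ = 2248 kg/m³
  alloy L: σ_y = 384.7 MPa, ρ = 3800 kg/m³
  alloy Z: M = 24.2×10⁻³
  alloy S: M = 22.3×10⁻³
  alloy U: M = 17.6×10⁻³
  alloy Y: M = 16.4×10⁻³
  alloy L: M = 13.9×10⁻³
  alloy P: M = 6.08×10⁻³
Alloy Z ranks first.

alloy Z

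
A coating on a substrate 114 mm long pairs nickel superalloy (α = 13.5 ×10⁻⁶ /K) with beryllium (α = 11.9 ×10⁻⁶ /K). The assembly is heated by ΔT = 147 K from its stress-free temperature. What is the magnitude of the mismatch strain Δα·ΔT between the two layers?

Δα = |13.5 − 11.9|×10⁻⁶/K = 1.60×10⁻⁶/K.
Mismatch strain = Δα·ΔT = 1.60×10⁻⁶ × 147.0 = 2.35×10⁻⁴.

2.35×10⁻⁴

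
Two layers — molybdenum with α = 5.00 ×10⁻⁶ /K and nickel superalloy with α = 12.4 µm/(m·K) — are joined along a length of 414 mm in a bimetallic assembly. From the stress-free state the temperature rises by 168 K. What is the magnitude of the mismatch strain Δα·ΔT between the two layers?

Δα = |5.00 − 12.4|×10⁻⁶/K = 7.40×10⁻⁶/K.
Mismatch strain = Δα·ΔT = 7.40×10⁻⁶ × 168.0 = 1.24×10⁻³.

1.24×10⁻³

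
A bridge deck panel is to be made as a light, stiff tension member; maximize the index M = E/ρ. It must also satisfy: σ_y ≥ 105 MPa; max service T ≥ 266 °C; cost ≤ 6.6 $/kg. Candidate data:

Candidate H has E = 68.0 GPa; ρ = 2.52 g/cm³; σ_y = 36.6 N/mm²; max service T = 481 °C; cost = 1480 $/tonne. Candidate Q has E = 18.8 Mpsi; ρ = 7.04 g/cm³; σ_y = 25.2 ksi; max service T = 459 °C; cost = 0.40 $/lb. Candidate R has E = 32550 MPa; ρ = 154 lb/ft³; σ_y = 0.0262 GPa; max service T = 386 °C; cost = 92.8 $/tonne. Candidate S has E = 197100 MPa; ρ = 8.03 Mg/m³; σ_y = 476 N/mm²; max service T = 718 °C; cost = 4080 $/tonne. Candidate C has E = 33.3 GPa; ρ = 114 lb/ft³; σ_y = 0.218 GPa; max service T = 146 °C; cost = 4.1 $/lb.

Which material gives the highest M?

Screen on constraints: σ_y ≥ 105 MPa; max service T ≥ 266 °C; cost ≤ 6.6 $/kg. Survivors: candidate Q, candidate S.
Normalizing units and computing the index:
  candidate Q: E = 129.6 GPa, ρ = 7040 kg/m³
  candidate S: E = 197.1 GPa, ρ = 8030 kg/m³
  candidate S: M = 24.5 MN·m/kg
  candidate Q: M = 18.4 MN·m/kg
Highest index: candidate S.

candidate S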